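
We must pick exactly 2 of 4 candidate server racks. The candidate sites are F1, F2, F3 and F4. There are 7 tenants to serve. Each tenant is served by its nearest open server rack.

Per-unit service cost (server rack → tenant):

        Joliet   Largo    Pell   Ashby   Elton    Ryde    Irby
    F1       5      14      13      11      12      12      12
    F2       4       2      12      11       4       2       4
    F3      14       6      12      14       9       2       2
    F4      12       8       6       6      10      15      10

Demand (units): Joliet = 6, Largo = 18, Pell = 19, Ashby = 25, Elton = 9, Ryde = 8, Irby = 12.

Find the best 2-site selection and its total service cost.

With exactly 2 open, each tenant uses its cheapest among the chosen.
{F2, F4}: Joliet→F2 4·6=24, Largo→F2 2·18=36, Pell→F4 6·19=114, Ashby→F4 6·25=150, Elton→F2 4·9=36, Ryde→F2 2·8=16, Irby→F2 4·12=48. Service cost 424.
{F3, F4}: service cost 565
{F2, F3}: service cost 639
Among all 6 size-2 choices, {F2, F4} is lowest.

Choose F2 and F4; total service cost 424.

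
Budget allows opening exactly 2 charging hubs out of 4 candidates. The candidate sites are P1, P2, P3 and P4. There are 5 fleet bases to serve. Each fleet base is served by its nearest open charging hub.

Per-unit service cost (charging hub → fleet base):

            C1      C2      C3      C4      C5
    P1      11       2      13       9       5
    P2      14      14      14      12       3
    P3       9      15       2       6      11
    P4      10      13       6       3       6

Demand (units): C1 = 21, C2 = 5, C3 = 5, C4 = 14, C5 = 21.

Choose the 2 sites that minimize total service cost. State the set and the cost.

With exactly 2 open, each fleet base uses its cheapest among the chosen.
{P1, P4}: C1→P4 10·21=210, C2→P1 2·5=10, C3→P4 6·5=30, C4→P4 3·14=42, C5→P1 5·21=105. Service cost 397.
{P1, P3}: service cost 398
{P2, P4}: service cost 410
Among all 6 size-2 choices, {P1, P4} is lowest.

Choose P1 and P4; total service cost 397.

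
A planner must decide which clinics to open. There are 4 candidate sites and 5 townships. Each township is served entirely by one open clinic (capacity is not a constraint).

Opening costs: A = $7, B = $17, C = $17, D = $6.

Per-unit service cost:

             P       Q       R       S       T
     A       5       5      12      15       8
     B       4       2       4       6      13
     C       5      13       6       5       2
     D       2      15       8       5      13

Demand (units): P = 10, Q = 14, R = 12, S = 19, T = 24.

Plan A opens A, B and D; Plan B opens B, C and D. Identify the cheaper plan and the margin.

Plan B is cheaper by 134.

Plan A: {A, B, D}: P→D 2·10=20, Q→B 2·14=28, R→B 4·12=48, S→D 5·19=95, T→A 8·24=192. Service 383; fixed 30; total 413.
Plan B: {B, C, D}: P→D 2·10=20, Q→B 2·14=28, R→B 4·12=48, S→C 5·19=95, T→C 2·24=48. Service 239; fixed 40; total 279.
Difference: |413 − 279| = 134.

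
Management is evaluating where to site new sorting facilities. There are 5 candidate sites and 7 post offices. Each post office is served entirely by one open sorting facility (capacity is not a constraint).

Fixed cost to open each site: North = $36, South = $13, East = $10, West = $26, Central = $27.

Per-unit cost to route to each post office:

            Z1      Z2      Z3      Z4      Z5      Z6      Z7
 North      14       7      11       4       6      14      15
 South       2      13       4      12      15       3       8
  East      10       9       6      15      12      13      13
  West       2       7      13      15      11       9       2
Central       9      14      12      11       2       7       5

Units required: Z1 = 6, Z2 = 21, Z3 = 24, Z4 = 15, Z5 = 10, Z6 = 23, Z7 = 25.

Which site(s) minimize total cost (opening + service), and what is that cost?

Open North, South, West and Central; minimum total cost 556.

For any fixed open set, each post office goes to its cheapest open site; total = fixed + service.
{North, South, West, Central}: Z1→South 2·6=12, Z2→North 7·21=147, Z3→South 4·24=96, Z4→North 4·15=60, Z5→Central 2·10=20, Z6→South 3·23=69, Z7→West 2·25=50. Service 454; fixed 102; total 556.
{North, South, East, West, Central}: Z1→South 2·6=12, Z2→North 7·21=147, Z3→South 4·24=96, Z4→North 4·15=60, Z5→Central 2·10=20, Z6→South 3·23=69, Z7→West 2·25=50. Service 454; fixed 112; total 566.
{North, South, West}: Z1→South 2·6=12, Z2→North 7·21=147, Z3→South 4·24=96, Z4→North 4·15=60, Z5→North 6·10=60, Z6→South 3·23=69, Z7→West 2·25=50. Service 494; fixed 75; total 569.
{East}: Z1→East 10·6=60, Z2→East 9·21=189, Z3→East 6·24=144, Z4→East 15·15=225, Z5→East 12·10=120, Z6→East 13·23=299, Z7→East 13·25=325. Service 1362; fixed 10; total 1372.
No other subset beats 556.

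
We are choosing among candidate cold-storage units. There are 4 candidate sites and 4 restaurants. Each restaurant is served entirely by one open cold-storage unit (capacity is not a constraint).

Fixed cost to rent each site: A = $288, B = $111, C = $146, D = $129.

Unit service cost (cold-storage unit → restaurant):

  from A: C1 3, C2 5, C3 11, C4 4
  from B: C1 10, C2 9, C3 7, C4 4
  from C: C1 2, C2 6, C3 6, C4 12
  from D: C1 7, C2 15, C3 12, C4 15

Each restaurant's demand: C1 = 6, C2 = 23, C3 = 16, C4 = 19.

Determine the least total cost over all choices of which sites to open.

Minimum total cost: 566

For any fixed open set, each restaurant goes to its cheapest open site; total = fixed + service.
{B}: C1→B 10·6=60, C2→B 9·23=207, C3→B 7·16=112, C4→B 4·19=76. Service 455; fixed 111; total 566.
{B, C}: service 322 + fixed 257 = 579
{C}: C1→C 2·6=12, C2→C 6·23=138, C3→C 6·16=96, C4→C 12·19=228. Service 474; fixed 146; total 620.
{A, B, C, D}: C1→C 2·6=12, C2→A 5·23=115, C3→C 6·16=96, C4→A 4·19=76. Service 299; fixed 674; total 973.
No other subset beats 566.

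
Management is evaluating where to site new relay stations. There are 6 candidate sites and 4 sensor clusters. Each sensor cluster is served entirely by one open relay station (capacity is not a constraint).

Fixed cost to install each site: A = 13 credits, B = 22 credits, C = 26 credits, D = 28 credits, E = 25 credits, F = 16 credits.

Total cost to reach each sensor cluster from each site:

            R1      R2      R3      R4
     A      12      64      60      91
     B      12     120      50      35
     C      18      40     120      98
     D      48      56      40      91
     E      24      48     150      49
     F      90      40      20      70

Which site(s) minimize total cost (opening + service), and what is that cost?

Open B and F; minimum total cost 145.

For any fixed open set, each sensor cluster goes to its cheapest open site; total = fixed + service.
{B, F}: R1→B 12, R2→F 40, R3→F 20, R4→B 35. Service 107; fixed 38; total 145.
{A, B, F}: service 107 + fixed 51 = 158
{B, E, F}: service 107 + fixed 63 = 170
{A, B, C, D, E, F}: R1→A 12, R2→C 40, R3→F 20, R4→B 35. Service 107; fixed 130; total 237.
No other subset beats 145.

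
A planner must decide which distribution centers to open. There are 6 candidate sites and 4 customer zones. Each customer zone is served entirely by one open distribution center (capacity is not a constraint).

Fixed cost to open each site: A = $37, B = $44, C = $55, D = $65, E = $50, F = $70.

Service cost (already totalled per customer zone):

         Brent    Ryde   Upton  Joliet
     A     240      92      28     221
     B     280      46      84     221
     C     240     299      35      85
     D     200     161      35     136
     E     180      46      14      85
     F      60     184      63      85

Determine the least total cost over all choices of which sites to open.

For any fixed open set, each customer zone goes to its cheapest open site; total = fixed + service.
{E, F}: Brent→F 60, Ryde→E 46, Upton→E 14, Joliet→E 85. Service 205; fixed 120; total 325.
{A, E, F}: service 205 + fixed 157 = 362
{B, F}: Brent→F 60, Ryde→B 46, Upton→F 63, Joliet→F 85. Service 254; fixed 114; total 368.
{A, B, C, D, E, F}: service 205 + fixed 321 = 526
No other subset beats 325.

Minimum total cost: 325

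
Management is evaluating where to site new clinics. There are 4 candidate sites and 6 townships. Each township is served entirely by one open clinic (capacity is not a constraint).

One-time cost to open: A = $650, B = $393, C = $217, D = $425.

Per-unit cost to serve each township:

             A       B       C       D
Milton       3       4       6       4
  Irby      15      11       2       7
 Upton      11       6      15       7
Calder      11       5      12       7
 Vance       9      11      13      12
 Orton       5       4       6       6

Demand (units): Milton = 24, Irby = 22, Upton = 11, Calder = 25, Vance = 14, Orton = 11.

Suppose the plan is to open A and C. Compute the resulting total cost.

Total cost: 1560

Each township is assigned to its cheapest site among the open ones.
{A, C}: Milton→A 3·24=72, Irby→C 2·22=44, Upton→A 11·11=121, Calder→A 11·25=275, Vance→A 9·14=126, Orton→A 5·11=55. Service 693; fixed 867; total 1560.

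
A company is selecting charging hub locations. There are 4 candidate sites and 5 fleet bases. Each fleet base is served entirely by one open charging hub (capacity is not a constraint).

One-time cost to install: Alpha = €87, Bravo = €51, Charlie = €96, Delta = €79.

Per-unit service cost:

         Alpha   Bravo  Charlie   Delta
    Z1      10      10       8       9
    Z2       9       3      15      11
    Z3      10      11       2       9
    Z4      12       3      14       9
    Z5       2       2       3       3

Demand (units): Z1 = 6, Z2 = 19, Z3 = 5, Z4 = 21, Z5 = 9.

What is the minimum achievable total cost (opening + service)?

For any fixed open set, each fleet base goes to its cheapest open site; total = fixed + service.
{Bravo}: Z1→Bravo 10·6=60, Z2→Bravo 3·19=57, Z3→Bravo 11·5=55, Z4→Bravo 3·21=63, Z5→Bravo 2·9=18. Service 253; fixed 51; total 304.
{Bravo, Charlie}: service 196 + fixed 147 = 343
{Bravo, Delta}: service 237 + fixed 130 = 367
{Alpha, Bravo, Charlie, Delta}: service 196 + fixed 313 = 509
(All 15 nonempty subsets were checked; Bravo only is lowest.)

Minimum total cost: 304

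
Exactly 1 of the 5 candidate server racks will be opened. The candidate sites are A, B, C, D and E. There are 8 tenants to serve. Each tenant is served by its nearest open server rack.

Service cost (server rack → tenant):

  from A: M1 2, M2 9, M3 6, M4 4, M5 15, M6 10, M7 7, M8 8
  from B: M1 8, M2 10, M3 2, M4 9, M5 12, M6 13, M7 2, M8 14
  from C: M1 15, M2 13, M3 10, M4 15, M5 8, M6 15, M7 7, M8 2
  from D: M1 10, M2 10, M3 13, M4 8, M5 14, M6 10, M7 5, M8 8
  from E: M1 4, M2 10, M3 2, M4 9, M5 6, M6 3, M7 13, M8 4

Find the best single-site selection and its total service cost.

Choose E only; total service cost 51.

With exactly 1 open, each tenant uses its cheapest among the chosen.
{E}: M1→E 4, M2→E 10, M3→E 2, M4→E 9, M5→E 6, M6→E 3, M7→E 13, M8→E 4. Service cost 51.
{A}: service cost 61
{B}: service cost 70
Among all 5 size-1 choices, {E} is lowest.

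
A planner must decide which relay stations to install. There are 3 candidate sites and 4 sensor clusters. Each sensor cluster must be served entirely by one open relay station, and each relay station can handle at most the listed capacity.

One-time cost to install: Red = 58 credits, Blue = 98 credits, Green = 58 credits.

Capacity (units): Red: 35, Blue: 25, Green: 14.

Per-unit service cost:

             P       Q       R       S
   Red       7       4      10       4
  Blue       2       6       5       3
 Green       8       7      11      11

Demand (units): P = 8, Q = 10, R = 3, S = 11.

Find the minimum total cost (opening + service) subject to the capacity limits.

Minimum total cost: 228

Open {Red}: P→Red 7·8=56, Q→Red 4·10=40, R→Red 10·3=30, S→Red 4·11=44.
Loads: Red carries 32/35. Service 170; fixed 58; total 228.
Next best feasible plan costs 260.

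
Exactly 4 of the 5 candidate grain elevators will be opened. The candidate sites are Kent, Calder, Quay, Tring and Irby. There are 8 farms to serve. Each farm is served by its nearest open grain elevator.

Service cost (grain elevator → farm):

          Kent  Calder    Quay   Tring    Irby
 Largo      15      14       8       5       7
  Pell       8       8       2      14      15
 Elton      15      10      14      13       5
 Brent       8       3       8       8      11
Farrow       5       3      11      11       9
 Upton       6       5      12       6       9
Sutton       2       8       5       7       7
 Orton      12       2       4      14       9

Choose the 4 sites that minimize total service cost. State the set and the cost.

Choose Kent, Calder, Quay and Irby; total service cost 29.

With exactly 4 open, each farm uses its cheapest among the chosen.
{Kent, Calder, Quay, Irby}: Largo→Irby 7, Pell→Quay 2, Elton→Irby 5, Brent→Calder 3, Farrow→Calder 3, Upton→Calder 5, Sutton→Kent 2, Orton→Calder 2. Service cost 29.
{Calder, Quay, Tring, Irby}: service cost 30
{Kent, Calder, Quay, Tring}: service cost 32
Among all 5 size-4 choices, {Kent, Calder, Quay, Irby} is lowest.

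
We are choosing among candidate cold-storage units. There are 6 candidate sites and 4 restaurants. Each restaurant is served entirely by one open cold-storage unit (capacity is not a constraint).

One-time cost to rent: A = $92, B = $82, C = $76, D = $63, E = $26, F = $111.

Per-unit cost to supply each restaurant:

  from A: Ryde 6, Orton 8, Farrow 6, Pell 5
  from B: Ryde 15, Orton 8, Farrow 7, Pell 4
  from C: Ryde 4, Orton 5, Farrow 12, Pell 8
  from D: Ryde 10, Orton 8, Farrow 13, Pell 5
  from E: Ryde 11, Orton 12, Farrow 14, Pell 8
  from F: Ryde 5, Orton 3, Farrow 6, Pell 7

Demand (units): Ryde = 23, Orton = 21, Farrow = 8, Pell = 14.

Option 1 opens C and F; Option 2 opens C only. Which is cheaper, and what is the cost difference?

Option 2 is cheaper by 7.

Option 1: {C, F}: Ryde→C 4·23=92, Orton→F 3·21=63, Farrow→F 6·8=48, Pell→F 7·14=98. Service 301; fixed 187; total 488.
Option 2: {C}: Ryde→C 4·23=92, Orton→C 5·21=105, Farrow→C 12·8=96, Pell→C 8·14=112. Service 405; fixed 76; total 481.
Difference: |488 − 481| = 7.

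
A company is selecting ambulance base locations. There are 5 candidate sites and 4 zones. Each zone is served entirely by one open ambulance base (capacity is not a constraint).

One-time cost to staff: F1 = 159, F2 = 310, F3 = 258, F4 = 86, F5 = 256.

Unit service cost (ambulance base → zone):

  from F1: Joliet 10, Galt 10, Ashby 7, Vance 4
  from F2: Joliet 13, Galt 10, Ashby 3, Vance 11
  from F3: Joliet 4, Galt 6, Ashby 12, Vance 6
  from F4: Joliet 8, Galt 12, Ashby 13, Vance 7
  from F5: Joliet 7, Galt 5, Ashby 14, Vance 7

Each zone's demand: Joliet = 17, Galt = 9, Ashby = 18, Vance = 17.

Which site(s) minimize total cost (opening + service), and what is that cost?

For any fixed open set, each zone goes to its cheapest open site; total = fixed + service.
{F1}: Joliet→F1 10·17=170, Galt→F1 10·9=90, Ashby→F1 7·18=126, Vance→F1 4·17=68. Service 454; fixed 159; total 613.
{F1, F4}: Joliet→F4 8·17=136, Galt→F1 10·9=90, Ashby→F1 7·18=126, Vance→F1 4·17=68. Service 420; fixed 245; total 665.
{F4}: Joliet→F4 8·17=136, Galt→F4 12·9=108, Ashby→F4 13·18=234, Vance→F4 7·17=119. Service 597; fixed 86; total 683.
{F1, F2, F3, F4, F5}: service 235 + fixed 1069 = 1304
No other subset beats 613.

Open F1 only; minimum total cost 613.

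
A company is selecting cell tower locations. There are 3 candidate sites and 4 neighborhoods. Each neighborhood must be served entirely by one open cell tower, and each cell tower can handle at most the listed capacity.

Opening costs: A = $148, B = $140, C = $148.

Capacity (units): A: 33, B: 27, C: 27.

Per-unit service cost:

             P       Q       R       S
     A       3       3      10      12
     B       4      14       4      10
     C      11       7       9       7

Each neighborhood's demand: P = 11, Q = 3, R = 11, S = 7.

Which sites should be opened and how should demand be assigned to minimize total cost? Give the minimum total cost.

Minimum total cost: 384

Open {A}: P→A 3·11=33, Q→A 3·3=9, R→A 10·11=110, S→A 12·7=84.
Loads: A carries 32/33. Service 236; fixed 148; total 384.
Next best feasible plan costs 444.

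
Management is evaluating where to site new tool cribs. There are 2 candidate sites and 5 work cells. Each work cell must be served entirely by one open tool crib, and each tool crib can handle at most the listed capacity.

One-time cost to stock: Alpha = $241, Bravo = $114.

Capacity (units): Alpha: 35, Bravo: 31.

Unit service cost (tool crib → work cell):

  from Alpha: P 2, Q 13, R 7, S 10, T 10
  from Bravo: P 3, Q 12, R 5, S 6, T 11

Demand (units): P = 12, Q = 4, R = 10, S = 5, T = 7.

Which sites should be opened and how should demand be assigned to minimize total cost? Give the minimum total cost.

Minimum total cost: 577

Open {Alpha, Bravo}: P→Alpha 2·12=24, Q→Bravo 12·4=48, R→Bravo 5·10=50, S→Bravo 6·5=30, T→Alpha 10·7=70.
Loads: Alpha carries 19/35, Bravo carries 19/31. Service 222; fixed 355; total 577.
Next best feasible plan costs 581.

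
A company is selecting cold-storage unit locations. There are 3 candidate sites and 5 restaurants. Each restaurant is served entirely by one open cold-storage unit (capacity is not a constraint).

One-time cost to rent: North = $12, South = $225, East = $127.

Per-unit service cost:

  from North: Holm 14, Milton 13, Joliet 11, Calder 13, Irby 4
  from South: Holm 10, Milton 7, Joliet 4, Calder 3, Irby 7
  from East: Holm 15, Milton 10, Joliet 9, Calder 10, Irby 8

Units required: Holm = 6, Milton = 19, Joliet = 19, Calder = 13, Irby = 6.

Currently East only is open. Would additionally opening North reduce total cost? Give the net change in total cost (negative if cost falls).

Current service cost with {East}: 629.
Adding North: each restaurant re-picks its cheapest; new service cost 599, saving 30.
Extra fixed cost: 12. Net change = 12 − 30 = -18.
(Totals: 756 → 738.)

Yes — net change −18 (cost falls by 18).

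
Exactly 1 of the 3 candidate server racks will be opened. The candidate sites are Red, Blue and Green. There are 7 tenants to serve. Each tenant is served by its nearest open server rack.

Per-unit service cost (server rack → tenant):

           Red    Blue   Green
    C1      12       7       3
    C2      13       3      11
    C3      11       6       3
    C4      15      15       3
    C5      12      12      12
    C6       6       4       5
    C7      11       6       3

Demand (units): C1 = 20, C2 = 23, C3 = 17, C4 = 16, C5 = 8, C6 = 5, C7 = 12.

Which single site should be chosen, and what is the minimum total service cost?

Choose Green only; total service cost 569.

With exactly 1 open, each tenant uses its cheapest among the chosen.
{Green}: C1→Green 3·20=60, C2→Green 11·23=253, C3→Green 3·17=51, C4→Green 3·16=48, C5→Green 12·8=96, C6→Green 5·5=25, C7→Green 3·12=36. Service cost 569.
{Blue}: service cost 739
{Red}: service cost 1224
Among all 3 size-1 choices, {Green} is lowest.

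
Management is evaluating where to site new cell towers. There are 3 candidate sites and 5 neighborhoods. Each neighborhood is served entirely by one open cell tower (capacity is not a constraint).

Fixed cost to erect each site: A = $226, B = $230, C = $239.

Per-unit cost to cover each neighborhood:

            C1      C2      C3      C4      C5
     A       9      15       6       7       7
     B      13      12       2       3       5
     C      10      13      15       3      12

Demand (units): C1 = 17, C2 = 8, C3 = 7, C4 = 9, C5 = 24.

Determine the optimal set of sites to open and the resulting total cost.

Open B only; minimum total cost 708.

For any fixed open set, each neighborhood goes to its cheapest open site; total = fixed + service.
{B}: C1→B 13·17=221, C2→B 12·8=96, C3→B 2·7=14, C4→B 3·9=27, C5→B 5·24=120. Service 478; fixed 230; total 708.
{A}: service 546 + fixed 226 = 772
{A, B}: service 410 + fixed 456 = 866
{A, B, C}: service 410 + fixed 695 = 1105
No other subset beats 708.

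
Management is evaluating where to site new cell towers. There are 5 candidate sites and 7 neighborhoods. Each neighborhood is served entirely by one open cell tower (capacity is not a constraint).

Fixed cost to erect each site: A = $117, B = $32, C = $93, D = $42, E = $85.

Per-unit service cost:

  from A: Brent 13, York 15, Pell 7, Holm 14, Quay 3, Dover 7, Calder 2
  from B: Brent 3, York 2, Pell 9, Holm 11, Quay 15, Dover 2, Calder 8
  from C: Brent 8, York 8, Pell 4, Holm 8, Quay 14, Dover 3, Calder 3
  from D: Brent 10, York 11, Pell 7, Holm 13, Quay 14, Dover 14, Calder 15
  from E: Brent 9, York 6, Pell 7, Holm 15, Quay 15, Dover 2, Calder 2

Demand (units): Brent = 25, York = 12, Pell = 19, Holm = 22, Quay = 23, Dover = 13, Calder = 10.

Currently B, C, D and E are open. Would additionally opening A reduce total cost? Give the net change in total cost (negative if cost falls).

Yes — net change −136 (cost falls by 136).

Current service cost with {B, C, D, E}: 719.
Adding A: each neighborhood re-picks its cheapest; new service cost 466, saving 253.
Extra fixed cost: 117. Net change = 117 − 253 = -136.
(Totals: 971 → 835.)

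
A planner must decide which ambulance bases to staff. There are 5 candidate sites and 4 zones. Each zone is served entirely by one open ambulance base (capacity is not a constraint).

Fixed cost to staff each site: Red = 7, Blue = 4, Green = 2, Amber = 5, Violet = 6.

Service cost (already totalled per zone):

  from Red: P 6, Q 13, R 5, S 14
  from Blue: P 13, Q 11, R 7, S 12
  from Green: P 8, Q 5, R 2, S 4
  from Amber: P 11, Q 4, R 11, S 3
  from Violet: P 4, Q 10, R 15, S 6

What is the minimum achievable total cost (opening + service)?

For any fixed open set, each zone goes to its cheapest open site; total = fixed + service.
{Green}: P→Green 8, Q→Green 5, R→Green 2, S→Green 4. Service 19; fixed 2; total 21.
{Green, Violet}: service 15 + fixed 8 = 23
{Green, Amber}: service 17 + fixed 7 = 24
{Red, Blue, Green, Amber, Violet}: P→Violet 4, Q→Amber 4, R→Green 2, S→Amber 3. Service 13; fixed 24; total 37.
No other subset beats 21.

Minimum total cost: 21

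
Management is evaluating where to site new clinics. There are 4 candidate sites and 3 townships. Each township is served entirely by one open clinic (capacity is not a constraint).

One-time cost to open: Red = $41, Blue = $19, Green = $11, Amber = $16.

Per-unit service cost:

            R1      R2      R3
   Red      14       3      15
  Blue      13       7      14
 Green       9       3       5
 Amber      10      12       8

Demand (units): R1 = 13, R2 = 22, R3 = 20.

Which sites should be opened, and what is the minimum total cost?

For any fixed open set, each township goes to its cheapest open site; total = fixed + service.
{Green}: R1→Green 9·13=117, R2→Green 3·22=66, R3→Green 5·20=100. Service 283; fixed 11; total 294.
{Green, Amber}: service 283 + fixed 27 = 310
{Blue, Green}: R1→Green 9·13=117, R2→Green 3·22=66, R3→Green 5·20=100. Service 283; fixed 30; total 313.
{Red, Blue, Green, Amber}: service 283 + fixed 87 = 370
No other subset beats 294.

Open Green only; minimum total cost 294.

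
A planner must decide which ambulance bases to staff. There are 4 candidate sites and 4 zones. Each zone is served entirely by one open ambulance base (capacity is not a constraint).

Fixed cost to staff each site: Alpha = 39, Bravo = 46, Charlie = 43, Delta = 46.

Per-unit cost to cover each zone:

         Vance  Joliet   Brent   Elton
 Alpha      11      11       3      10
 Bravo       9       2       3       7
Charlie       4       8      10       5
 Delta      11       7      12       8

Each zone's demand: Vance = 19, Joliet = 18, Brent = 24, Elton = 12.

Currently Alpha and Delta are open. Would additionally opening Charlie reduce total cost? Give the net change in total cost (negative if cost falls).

Current service cost with {Alpha, Delta}: 503.
Adding Charlie: each zone re-picks its cheapest; new service cost 334, saving 169.
Extra fixed cost: 43. Net change = 43 − 169 = -126.
(Totals: 588 → 462.)

Yes — net change −126 (cost falls by 126).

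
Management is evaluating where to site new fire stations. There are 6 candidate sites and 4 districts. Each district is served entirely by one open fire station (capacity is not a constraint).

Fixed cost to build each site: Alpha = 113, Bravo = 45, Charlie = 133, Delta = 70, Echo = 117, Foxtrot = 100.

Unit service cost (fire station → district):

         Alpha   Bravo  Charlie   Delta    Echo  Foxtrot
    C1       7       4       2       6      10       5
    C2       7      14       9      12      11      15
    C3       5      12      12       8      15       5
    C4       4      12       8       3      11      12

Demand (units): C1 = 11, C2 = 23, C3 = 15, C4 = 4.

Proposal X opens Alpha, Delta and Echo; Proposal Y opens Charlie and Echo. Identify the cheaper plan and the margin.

Proposal X is cheaper by 77.

Proposal X: {Alpha, Delta, Echo}: C1→Delta 6·11=66, C2→Alpha 7·23=161, C3→Alpha 5·15=75, C4→Delta 3·4=12. Service 314; fixed 300; total 614.
Proposal Y: {Charlie, Echo}: C1→Charlie 2·11=22, C2→Charlie 9·23=207, C3→Charlie 12·15=180, C4→Charlie 8·4=32. Service 441; fixed 250; total 691.
Difference: |614 − 691| = 77.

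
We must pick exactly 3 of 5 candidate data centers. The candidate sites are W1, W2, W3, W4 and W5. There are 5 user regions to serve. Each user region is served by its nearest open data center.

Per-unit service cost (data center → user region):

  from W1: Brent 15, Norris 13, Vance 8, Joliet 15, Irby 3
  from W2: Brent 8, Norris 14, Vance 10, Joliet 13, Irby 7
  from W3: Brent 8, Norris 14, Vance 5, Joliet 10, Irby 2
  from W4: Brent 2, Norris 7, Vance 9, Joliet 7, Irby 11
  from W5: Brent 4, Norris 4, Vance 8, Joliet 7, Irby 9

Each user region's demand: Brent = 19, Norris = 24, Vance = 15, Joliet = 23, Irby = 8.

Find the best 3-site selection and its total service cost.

With exactly 3 open, each user region uses its cheapest among the chosen.
{W3, W4, W5}: Brent→W4 2·19=38, Norris→W5 4·24=96, Vance→W3 5·15=75, Joliet→W4 7·23=161, Irby→W3 2·8=16. Service cost 386.
{W1, W3, W5}: service cost 424
{W2, W3, W5}: service cost 424
Among all 10 size-3 choices, {W3, W4, W5} is lowest.

Choose W3, W4 and W5; total service cost 386.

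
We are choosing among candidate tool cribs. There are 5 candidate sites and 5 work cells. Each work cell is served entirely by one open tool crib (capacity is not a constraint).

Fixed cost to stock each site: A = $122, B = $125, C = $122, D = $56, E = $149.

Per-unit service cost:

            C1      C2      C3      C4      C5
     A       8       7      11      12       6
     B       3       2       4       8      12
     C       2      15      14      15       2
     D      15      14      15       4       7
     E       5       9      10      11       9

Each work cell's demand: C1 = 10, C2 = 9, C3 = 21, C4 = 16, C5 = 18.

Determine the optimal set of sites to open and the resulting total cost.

For any fixed open set, each work cell goes to its cheapest open site; total = fixed + service.
{B, D}: C1→B 3·10=30, C2→B 2·9=18, C3→B 4·21=84, C4→D 4·16=64, C5→D 7·18=126. Service 322; fixed 181; total 503.
{B, C, D}: service 222 + fixed 303 = 525
{B, C}: C1→C 2·10=20, C2→B 2·9=18, C3→B 4·21=84, C4→B 8·16=128, C5→C 2·18=36. Service 286; fixed 247; total 533.
{A, B, C, D, E}: service 222 + fixed 574 = 796
No other subset beats 503.

Open B and D; minimum total cost 503.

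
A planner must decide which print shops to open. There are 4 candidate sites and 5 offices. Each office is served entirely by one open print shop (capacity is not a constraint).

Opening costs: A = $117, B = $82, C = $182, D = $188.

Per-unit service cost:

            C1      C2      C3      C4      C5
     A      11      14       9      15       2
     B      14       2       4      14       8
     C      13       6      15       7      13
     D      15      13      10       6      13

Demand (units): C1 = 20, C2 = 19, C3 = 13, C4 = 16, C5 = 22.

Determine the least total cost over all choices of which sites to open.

For any fixed open set, each office goes to its cheapest open site; total = fixed + service.
{A, B}: C1→A 11·20=220, C2→B 2·19=38, C3→B 4·13=52, C4→B 14·16=224, C5→A 2·22=44. Service 578; fixed 199; total 777.
{A, B, D}: service 450 + fixed 387 = 837
{A, B, C}: service 466 + fixed 381 = 847
{A, B, C, D}: C1→A 11·20=220, C2→B 2·19=38, C3→B 4·13=52, C4→D 6·16=96, C5→A 2·22=44. Service 450; fixed 569; total 1019.
(All 15 nonempty subsets were checked; A and B is lowest.)

Minimum total cost: 777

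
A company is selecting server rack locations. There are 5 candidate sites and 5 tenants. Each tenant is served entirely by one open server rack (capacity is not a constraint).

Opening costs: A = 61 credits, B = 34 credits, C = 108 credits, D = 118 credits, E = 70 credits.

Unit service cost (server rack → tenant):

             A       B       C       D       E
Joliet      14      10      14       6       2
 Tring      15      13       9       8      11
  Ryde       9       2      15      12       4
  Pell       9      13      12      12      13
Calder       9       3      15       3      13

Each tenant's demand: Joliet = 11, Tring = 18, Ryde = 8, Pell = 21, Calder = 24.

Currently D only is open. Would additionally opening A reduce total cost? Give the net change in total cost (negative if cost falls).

Yes — net change −26 (cost falls by 26).

Current service cost with {D}: 630.
Adding A: each tenant re-picks its cheapest; new service cost 543, saving 87.
Extra fixed cost: 61. Net change = 61 − 87 = -26.
(Totals: 748 → 722.)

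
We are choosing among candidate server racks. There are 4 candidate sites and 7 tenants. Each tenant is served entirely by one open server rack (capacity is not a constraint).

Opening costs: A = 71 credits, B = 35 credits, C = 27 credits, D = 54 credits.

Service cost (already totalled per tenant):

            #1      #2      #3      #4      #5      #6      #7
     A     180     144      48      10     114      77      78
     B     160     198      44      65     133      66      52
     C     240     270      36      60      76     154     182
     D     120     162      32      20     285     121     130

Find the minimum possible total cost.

Minimum total cost: 644

For any fixed open set, each tenant goes to its cheapest open site; total = fixed + service.
{B, C, D}: #1→D 120, #2→D 162, #3→D 32, #4→D 20, #5→C 76, #6→B 66, #7→B 52. Service 528; fixed 116; total 644.
{B, D}: service 585 + fixed 89 = 674
{A, B, C}: #1→B 160, #2→A 144, #3→C 36, #4→A 10, #5→C 76, #6→B 66, #7→B 52. Service 544; fixed 133; total 677.
{A, B, C, D}: #1→D 120, #2→A 144, #3→D 32, #4→A 10, #5→C 76, #6→B 66, #7→B 52. Service 500; fixed 187; total 687.
No other subset beats 644.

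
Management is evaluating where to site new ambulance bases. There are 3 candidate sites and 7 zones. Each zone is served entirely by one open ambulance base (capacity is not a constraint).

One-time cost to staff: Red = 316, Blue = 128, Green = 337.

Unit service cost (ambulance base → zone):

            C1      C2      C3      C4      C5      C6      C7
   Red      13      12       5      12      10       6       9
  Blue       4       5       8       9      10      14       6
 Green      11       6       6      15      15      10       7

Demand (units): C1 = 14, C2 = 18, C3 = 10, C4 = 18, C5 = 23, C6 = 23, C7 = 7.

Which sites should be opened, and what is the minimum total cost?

For any fixed open set, each zone goes to its cheapest open site; total = fixed + service.
{Blue}: C1→Blue 4·14=56, C2→Blue 5·18=90, C3→Blue 8·10=80, C4→Blue 9·18=162, C5→Blue 10·23=230, C6→Blue 14·23=322, C7→Blue 6·7=42. Service 982; fixed 128; total 1110.
{Red, Blue}: service 768 + fixed 444 = 1212
{Blue, Green}: service 870 + fixed 465 = 1335
{Red, Blue, Green}: service 768 + fixed 781 = 1549
(All 7 nonempty subsets were checked; Blue only is lowest.)

Open Blue only; minimum total cost 1110.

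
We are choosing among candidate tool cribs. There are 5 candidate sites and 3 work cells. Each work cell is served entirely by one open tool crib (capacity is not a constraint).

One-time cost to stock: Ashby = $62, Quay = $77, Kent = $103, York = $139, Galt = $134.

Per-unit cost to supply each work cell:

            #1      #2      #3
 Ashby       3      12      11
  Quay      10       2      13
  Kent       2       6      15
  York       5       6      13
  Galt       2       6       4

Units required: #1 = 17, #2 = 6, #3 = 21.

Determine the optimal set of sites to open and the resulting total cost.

For any fixed open set, each work cell goes to its cheapest open site; total = fixed + service.
{Galt}: #1→Galt 2·17=34, #2→Galt 6·6=36, #3→Galt 4·21=84. Service 154; fixed 134; total 288.
{Quay, Galt}: #1→Galt 2·17=34, #2→Quay 2·6=12, #3→Galt 4·21=84. Service 130; fixed 211; total 341.
{Ashby, Galt}: #1→Galt 2·17=34, #2→Galt 6·6=36, #3→Galt 4·21=84. Service 154; fixed 196; total 350.
{Ashby, Quay, Kent, York, Galt}: service 130 + fixed 515 = 645
No other subset beats 288.

Open Galt only; minimum total cost 288.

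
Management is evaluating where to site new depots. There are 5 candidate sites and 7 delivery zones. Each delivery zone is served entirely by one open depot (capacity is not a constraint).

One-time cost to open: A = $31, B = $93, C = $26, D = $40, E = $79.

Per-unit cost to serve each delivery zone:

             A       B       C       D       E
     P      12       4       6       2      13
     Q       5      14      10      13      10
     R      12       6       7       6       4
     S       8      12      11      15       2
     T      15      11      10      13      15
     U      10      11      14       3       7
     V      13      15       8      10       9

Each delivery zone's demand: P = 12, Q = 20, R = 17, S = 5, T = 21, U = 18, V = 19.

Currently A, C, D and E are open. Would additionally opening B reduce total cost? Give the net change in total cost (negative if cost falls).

Current service cost with {A, C, D, E}: 618.
Adding B: each delivery zone re-picks its cheapest; new service cost 618, saving 0.
Extra fixed cost: 93. Net change = 93 − 0 = 93.
(Totals: 794 → 887.)

No — net change +93 (cost rises by 93).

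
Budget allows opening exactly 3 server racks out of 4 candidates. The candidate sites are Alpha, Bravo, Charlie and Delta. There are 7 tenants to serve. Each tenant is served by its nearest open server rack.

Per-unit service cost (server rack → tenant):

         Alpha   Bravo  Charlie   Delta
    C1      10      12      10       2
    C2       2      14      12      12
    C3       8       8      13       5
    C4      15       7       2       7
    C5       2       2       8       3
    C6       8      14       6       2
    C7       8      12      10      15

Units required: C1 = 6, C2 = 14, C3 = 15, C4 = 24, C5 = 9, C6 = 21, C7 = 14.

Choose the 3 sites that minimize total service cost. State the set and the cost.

With exactly 3 open, each tenant uses its cheapest among the chosen.
{Alpha, Charlie, Delta}: C1→Delta 2·6=12, C2→Alpha 2·14=28, C3→Delta 5·15=75, C4→Charlie 2·24=48, C5→Alpha 2·9=18, C6→Delta 2·21=42, C7→Alpha 8·14=112. Service cost 335.
{Alpha, Bravo, Delta}: service cost 455
{Bravo, Charlie, Delta}: service cost 503
Among all 4 size-3 choices, {Alpha, Charlie, Delta} is lowest.

Choose Alpha, Charlie and Delta; total service cost 335.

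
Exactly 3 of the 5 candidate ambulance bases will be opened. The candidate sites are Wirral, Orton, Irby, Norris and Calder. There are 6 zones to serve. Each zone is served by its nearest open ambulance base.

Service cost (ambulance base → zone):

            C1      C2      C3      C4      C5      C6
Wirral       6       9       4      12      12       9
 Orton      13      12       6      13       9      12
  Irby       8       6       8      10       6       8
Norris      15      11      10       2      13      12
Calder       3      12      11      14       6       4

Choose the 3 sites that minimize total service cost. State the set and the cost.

With exactly 3 open, each zone uses its cheapest among the chosen.
{Wirral, Norris, Calder}: C1→Calder 3, C2→Wirral 9, C3→Wirral 4, C4→Norris 2, C5→Calder 6, C6→Calder 4. Service cost 28.
{Irby, Norris, Calder}: service cost 29
{Wirral, Irby, Norris}: service cost 32
Among all 10 size-3 choices, {Wirral, Norris, Calder} is lowest.

Choose Wirral, Norris and Calder; total service cost 28.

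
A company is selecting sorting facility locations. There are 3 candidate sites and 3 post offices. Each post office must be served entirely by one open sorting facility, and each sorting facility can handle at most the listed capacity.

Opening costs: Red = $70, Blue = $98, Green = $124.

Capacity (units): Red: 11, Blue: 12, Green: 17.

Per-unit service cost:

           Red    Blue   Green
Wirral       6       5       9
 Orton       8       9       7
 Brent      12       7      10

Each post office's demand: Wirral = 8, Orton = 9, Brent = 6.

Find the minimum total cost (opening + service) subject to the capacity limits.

Minimum total cost: 365

Open {Red, Green}: Wirral→Red 6·8=48, Orton→Green 7·9=63, Brent→Green 10·6=60.
Loads: Red carries 8/11, Green carries 15/17. Service 171; fixed 194; total 365.
Next best feasible plan costs 385.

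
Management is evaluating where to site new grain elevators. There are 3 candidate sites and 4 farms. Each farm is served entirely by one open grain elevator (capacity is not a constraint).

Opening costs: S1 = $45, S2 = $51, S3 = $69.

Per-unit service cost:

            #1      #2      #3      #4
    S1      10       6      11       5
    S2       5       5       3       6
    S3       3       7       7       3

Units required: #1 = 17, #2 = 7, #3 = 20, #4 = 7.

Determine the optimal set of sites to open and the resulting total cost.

Open S2 only; minimum total cost 273.

For any fixed open set, each farm goes to its cheapest open site; total = fixed + service.
{S2}: #1→S2 5·17=85, #2→S2 5·7=35, #3→S2 3·20=60, #4→S2 6·7=42. Service 222; fixed 51; total 273.
{S2, S3}: service 167 + fixed 120 = 287
{S1, S2}: service 215 + fixed 96 = 311
{S1, S2, S3}: #1→S3 3·17=51, #2→S2 5·7=35, #3→S2 3·20=60, #4→S3 3·7=21. Service 167; fixed 165; total 332.
(All 7 nonempty subsets were checked; S2 only is lowest.)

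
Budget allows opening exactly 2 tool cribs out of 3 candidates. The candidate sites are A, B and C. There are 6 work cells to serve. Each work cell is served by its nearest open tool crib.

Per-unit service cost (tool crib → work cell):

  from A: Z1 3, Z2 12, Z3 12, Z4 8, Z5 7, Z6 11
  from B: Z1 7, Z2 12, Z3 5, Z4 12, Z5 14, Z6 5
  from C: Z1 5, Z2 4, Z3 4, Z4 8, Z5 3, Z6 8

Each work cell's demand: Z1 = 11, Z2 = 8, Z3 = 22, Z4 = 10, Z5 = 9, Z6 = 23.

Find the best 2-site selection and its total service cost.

With exactly 2 open, each work cell uses its cheapest among the chosen.
{B, C}: Z1→C 5·11=55, Z2→C 4·8=32, Z3→C 4·22=88, Z4→C 8·10=80, Z5→C 3·9=27, Z6→B 5·23=115. Service cost 397.
{A, C}: service cost 444
{A, B}: service cost 497
Among all 3 size-2 choices, {B, C} is lowest.

Choose B and C; total service cost 397.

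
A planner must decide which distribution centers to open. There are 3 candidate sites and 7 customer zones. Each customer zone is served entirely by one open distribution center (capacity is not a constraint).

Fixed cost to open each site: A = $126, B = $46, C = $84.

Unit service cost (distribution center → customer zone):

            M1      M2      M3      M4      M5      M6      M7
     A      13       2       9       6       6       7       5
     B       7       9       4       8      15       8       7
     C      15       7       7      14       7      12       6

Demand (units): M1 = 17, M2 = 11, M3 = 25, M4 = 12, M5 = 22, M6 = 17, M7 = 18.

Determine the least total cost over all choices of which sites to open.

Minimum total cost: 826

For any fixed open set, each customer zone goes to its cheapest open site; total = fixed + service.
{A, B}: M1→B 7·17=119, M2→A 2·11=22, M3→B 4·25=100, M4→A 6·12=72, M5→A 6·22=132, M6→A 7·17=119, M7→A 5·18=90. Service 654; fixed 172; total 826.
{A, B, C}: M1→B 7·17=119, M2→A 2·11=22, M3→B 4·25=100, M4→A 6·12=72, M5→A 6·22=132, M6→A 7·17=119, M7→A 5·18=90. Service 654; fixed 256; total 910.
{B, C}: M1→B 7·17=119, M2→C 7·11=77, M3→B 4·25=100, M4→B 8·12=96, M5→C 7·22=154, M6→B 8·17=136, M7→C 6·18=108. Service 790; fixed 130; total 920.
{B}: M1→B 7·17=119, M2→B 9·11=99, M3→B 4·25=100, M4→B 8·12=96, M5→B 15·22=330, M6→B 8·17=136, M7→B 7·18=126. Service 1006; fixed 46; total 1052.
(All 7 nonempty subsets were checked; A and B is lowest.)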